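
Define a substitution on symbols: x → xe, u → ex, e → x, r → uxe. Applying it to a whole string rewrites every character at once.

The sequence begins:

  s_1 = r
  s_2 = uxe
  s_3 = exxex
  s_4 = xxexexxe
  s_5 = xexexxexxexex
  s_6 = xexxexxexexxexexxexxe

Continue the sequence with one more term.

Applying the rule to each of the 21 symbols of xexxexxexexxexexxexxe gives the pieces xe x xe xe x xe xe x xe x xe xe x xe x xe xe x xe xe x, which concatenate to the answer.

xexxexexxexexxexxexexxexxexexxexex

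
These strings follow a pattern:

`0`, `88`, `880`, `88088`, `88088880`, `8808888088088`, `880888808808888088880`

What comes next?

This is a Fibonacci-style word recurrence s(k) = s(k−1)·s(k−2): e.g. 88·0 = 880.
The next term joins 880888808808888088880 and 8808888088088.

8808888088088880888808808888088088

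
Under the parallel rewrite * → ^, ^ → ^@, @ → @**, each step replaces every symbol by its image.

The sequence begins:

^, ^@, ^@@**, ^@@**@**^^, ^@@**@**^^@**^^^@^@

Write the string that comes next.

^@@**@**^^@**^^^@^@@**^^^@^@^@@**^@@**

Replace each of the 19 characters of ^@@**@**^^@**^^^@^@ in place — ^@ @** @** ^ ^ @** ^ ^ ^@ ^@ @** ^ ^ ^@ ^@ ^@ @** ^@ @** — and concatenate.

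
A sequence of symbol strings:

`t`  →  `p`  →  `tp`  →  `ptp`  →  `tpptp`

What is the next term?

ptptpptp

From term 3 onward, concatenate the second-to-last term with the last: t·p = tp, p·tp = ptp, …
So term 6 is ptp·tpptp.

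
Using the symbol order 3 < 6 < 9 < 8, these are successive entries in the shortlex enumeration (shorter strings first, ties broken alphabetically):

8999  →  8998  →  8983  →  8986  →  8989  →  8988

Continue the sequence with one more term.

Find the rightmost character of 8988 below 8, bump it to the next letter, and reset everything to its right to 3.

8833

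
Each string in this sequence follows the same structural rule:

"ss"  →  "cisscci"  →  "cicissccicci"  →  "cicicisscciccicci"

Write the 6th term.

Each term wraps the previous one in ci on the left and cci on the right.
From cicicisscciccicci, 2 further steps: cicicisscciccicci → cicicicissccicciccicci → (answer).

cicicicicisscciccicciccicci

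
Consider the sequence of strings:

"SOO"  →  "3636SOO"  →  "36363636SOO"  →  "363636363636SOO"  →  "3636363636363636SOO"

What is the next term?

36363636363636363636SOO

The strings grow by a fixed prefix 3636 each time.
So the next term is 3636·3636363636363636SOO.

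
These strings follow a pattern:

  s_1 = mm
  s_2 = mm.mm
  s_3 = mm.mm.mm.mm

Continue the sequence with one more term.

Each string is two copies of the previous one joined by '.'.
Doubling mm.mm.mm.mm with '.' between the halves:

mm.mm.mm.mm.mm.mm.mm.mm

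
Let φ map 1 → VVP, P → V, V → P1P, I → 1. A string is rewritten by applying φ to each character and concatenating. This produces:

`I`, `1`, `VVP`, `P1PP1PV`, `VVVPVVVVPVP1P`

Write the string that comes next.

φ(VVVPVVVVPVP1P) expands symbol-by-symbol to P1P P1P P1P V P1P P1P P1P P1P V P1P V VVP V; joining the 13 pieces gives the next term.

P1PP1PP1PVP1PP1PP1PP1PVP1PVVVPV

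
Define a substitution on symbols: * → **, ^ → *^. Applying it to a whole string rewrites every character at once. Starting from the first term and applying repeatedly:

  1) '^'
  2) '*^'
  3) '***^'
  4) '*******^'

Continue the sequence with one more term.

***************^

Apply φ to *******^ symbol by symbol: *→**, *→**, *→**, *→**, *→**, *→**, *→**, ^→*^; joined: ** ** ** ** ** ** ** *^.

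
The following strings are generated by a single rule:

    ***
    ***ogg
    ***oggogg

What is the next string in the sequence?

The strings grow by a fixed suffix ogg each time.
Applying this once more to ***oggogg:

***oggoggogg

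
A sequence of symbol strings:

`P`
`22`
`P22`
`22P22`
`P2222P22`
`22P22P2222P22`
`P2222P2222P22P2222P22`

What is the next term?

22P22P2222P22P2222P2222P22P2222P22

This is a Fibonacci-style word recurrence s(k) = s(k−2)·s(k−1): e.g. P·22 = P22.
So term 8 is 22P22P2222P22·P2222P2222P22P2222P22.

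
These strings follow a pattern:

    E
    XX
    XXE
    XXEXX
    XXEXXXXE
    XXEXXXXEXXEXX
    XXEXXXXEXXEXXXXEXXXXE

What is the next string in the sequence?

XXEXXXXEXXEXXXXEXXXXEXXEXXXXEXXEXX

Each term (from the third on) is the previous term followed by the one before it: term 3 = XX·E = XXE.
The next term joins XXEXXXXEXXEXXXXEXXXXE and XXEXXXXEXXEXX.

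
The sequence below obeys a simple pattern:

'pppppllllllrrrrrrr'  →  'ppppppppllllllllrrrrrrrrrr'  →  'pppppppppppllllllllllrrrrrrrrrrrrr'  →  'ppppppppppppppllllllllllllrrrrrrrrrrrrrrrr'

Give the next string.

pppppppppppppppppllllllllllllllrrrrrrrrrrrrrrrrrrr

Reading off run lengths: p runs 5, 8, 11, 14; l runs 6, 8, 10, 12; r runs 7, 10, 13, 16 — each is linear in n, where the shown terms are n = 2, 3, 4, 5.
At n = 6 the blocks have lengths 17, 14, 19.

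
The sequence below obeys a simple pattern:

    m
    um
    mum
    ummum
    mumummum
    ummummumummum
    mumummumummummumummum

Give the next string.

ummummumummummumummumummummumummum

Each term (from the third on) is the two preceding terms concatenated in order: term 3 = m·um = mum.
So term 8 is ummummumummum·mumummumummummumummum.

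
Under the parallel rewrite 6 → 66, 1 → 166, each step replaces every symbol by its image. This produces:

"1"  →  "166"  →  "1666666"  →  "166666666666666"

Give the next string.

φ(166666666666666) expands symbol-by-symbol to 166 66 66 66 66 66 66 66 66 66 66 66 66 66 66; joining the 15 pieces gives the next term.

1666666666666666666666666666666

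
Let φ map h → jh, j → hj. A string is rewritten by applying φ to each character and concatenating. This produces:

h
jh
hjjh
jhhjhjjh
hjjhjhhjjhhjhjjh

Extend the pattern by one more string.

Replace each of the 16 characters of hjjhjhhjjhhjhjjh in place — jh hj hj jh hj jh jh hj hj jh jh hj jh hj hj jh — and concatenate.

jhhjhjjhhjjhjhhjhjjhjhhjjhhjhjjh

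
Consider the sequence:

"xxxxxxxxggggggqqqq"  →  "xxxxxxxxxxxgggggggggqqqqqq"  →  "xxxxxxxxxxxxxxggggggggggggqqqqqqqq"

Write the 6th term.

The n-th term is 3n+2 x's then 3n g's then 2n q's, where the shown terms are n = 2, 3, 4.
Setting n = 7 gives 23, 21, 14 characters in each block.

xxxxxxxxxxxxxxxxxxxxxxxgggggggggggggggggggggqqqqqqqqqqqqqq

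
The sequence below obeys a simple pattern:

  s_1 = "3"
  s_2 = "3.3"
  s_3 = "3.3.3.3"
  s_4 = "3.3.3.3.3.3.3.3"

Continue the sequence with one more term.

s(k+1) = s(k)·.·s(k) — each term doubles the last with '.' between the halves.
So the next term is two copies of 3.3.3.3.3.3.3.3 with '.' between the halves.

3.3.3.3.3.3.3.3.3.3.3.3.3.3.3.3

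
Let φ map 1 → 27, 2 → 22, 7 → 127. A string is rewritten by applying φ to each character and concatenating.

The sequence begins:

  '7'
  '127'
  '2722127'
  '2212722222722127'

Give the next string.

Applying the rule to each of the 16 symbols of 2212722222722127 gives the pieces 22 22 27 22 127 22 22 22 22 22 127 22 22 27 22 127, which concatenate to the answer.

22222722127222222222212722222722127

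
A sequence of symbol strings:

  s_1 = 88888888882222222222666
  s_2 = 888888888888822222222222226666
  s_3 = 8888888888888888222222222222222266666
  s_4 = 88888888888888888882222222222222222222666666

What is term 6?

Each string has the form 8^{3n+1} 2^{3n+1} 6^{n}, where the shown terms are n = 3, 4, 5, 6.
Setting n = 8 gives 25, 25, 8 characters in each block.

8888888888888888888888888222222222222222222222222266666666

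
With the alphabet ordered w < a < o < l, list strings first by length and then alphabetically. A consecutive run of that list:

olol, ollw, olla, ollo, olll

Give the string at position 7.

Stepping forward 2 times from olll: olll → lwww, then the target.

lwwa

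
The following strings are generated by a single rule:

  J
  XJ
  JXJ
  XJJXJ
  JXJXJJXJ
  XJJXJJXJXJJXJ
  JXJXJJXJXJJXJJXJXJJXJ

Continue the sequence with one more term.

From term 3 onward, concatenate the second-to-last term with the last: J·XJ = JXJ, XJ·JXJ = XJJXJ, …
So term 8 is XJJXJJXJXJJXJ·JXJXJJXJXJJXJJXJXJJXJ.

XJJXJJXJXJJXJJXJXJJXJXJJXJJXJXJJXJ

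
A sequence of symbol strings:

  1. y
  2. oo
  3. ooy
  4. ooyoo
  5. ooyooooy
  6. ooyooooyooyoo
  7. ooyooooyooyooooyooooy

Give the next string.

From term 3 onward, concatenate the last term with the second-to-last: oo·y = ooy, ooy·oo = ooyoo, …
The next term joins ooyooooyooyooooyooooy and ooyooooyooyoo.

ooyooooyooyooooyooooyooyooooyooyoo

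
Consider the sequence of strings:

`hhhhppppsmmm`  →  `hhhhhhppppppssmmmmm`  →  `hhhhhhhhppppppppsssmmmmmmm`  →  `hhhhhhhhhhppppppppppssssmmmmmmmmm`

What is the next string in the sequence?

hhhhhhhhhhhhppppppppppppsssssmmmmmmmmmmm

Each string has the form h^{2n+2} p^{2n+2} s^{n} m^{2n+1} (n = 1, 2, …).
At n = 5 the blocks have lengths 12, 12, 5, 11.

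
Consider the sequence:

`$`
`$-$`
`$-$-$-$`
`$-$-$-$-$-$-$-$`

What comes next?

$-$-$-$-$-$-$-$-$-$-$-$-$-$-$-$

s(k+1) = s(k)·-·s(k) — each term doubles the last with '-' between the halves.
So the next term is two copies of $-$-$-$-$-$-$-$ with '-' between the halves.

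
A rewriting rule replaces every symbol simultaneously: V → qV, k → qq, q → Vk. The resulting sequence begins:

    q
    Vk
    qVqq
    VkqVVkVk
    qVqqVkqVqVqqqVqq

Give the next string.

Replace each of the 16 characters of qVqqVkqVqVqqqVqq in place — Vk qV Vk Vk qV qq Vk qV Vk qV Vk Vk Vk qV Vk Vk — and concatenate.

VkqVVkVkqVqqVkqVVkqVVkVkVkqVVkVk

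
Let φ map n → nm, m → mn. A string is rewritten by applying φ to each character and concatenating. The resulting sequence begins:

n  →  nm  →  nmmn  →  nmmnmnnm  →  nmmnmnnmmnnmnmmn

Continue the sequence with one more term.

Rewriting the 16 symbols of nmmnmnnmmnnmnmmn one by one yields nm mn mn nm mn nm nm mn mn nm nm mn nm mn mn nm; concatenated:

nmmnmnnmmnnmnmmnmnnmnmmnnmmnmnnm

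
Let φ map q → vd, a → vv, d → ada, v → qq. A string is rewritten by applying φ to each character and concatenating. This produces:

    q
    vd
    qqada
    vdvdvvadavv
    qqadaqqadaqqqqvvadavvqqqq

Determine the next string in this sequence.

vdvdvvadavvvdvdvvadavvvdvdvdvdqqqqvvadavvqqqqvdvdvdvd

φ(qqadaqqadaqqqqvvadavvqqqq) expands symbol-by-symbol to vd vd vv ada vv vd vd vv ada vv vd vd vd vd qq qq vv ada vv qq qq vd vd vd vd; joining the 25 pieces gives the next term.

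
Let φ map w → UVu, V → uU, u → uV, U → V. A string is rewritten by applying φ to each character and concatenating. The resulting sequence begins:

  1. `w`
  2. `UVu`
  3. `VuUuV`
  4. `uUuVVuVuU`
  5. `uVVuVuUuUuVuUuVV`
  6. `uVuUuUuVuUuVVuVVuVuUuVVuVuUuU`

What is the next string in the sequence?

uVuUuVVuVVuVuUuVVuVuUuUuVuUuUuVuUuVVuVuUuUuVuUuVVuVV

Applying the rule to each of the 29 symbols of uVuUuUuVuUuVVuVVuVuUuVVuVuUuU gives the pieces uV uU uV V uV V uV uU uV V uV uU uU uV uU uU uV uU uV V uV uU uU uV uU uV V uV V, which concatenate to the answer.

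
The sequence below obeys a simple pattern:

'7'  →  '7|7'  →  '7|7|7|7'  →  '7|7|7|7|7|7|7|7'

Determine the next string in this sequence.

7|7|7|7|7|7|7|7|7|7|7|7|7|7|7|7

s(k+1) = s(k)·|·s(k) — each term doubles the last with '|' between the halves.
One more doubling of 7|7|7|7|7|7|7|7 gives the answer.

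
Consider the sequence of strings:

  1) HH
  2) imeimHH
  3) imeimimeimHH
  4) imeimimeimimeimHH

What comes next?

Every step adds imeim at the front: s(k+1) = imeim·s(k).
Applying this once more to imeimimeimimeimHH:

imeimimeimimeimimeimHH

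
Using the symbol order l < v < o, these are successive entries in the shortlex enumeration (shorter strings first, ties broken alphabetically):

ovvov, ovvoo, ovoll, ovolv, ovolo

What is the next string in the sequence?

ovovl

The successor of ovolo increments the rightmost position that isn't already o and resets every position after it to l.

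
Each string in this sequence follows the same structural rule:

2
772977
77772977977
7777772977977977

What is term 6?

77777777772977977977977977

s(k+1) = 77·s(k)·977, so each term gains 77 as a prefix and 977 as a suffix.
From 7777772977977977, 2 further steps: 7777772977977977 → 777777772977977977977 → (answer).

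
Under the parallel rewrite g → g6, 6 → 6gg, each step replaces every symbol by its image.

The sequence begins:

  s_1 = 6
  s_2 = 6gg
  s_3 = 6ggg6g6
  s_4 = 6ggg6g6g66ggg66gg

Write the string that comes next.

Rewriting the 17 symbols of 6ggg6g6g66ggg66gg one by one yields 6gg g6 g6 g6 6gg g6 6gg g6 6gg 6gg g6 g6 g6 6gg 6gg g6 g6; concatenated:

6ggg6g6g66ggg66ggg66gg6ggg6g6g66gg6ggg6g6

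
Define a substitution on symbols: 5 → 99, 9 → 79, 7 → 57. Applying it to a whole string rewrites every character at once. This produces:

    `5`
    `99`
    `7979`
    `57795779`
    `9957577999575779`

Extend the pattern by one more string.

Rewriting the 16 symbols of 9957577999575779 one by one yields 79 79 99 57 99 57 57 79 79 79 99 57 99 57 57 79; concatenated:

79799957995757797979995799575779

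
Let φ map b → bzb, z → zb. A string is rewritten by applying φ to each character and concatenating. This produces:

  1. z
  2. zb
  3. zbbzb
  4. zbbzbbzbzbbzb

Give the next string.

Replace each of the 13 characters of zbbzbbzbzbbzb in place — zb bzb bzb zb bzb bzb zb bzb zb bzb bzb zb bzb — and concatenate.

zbbzbbzbzbbzbbzbzbbzbzbbzbbzbzbbzb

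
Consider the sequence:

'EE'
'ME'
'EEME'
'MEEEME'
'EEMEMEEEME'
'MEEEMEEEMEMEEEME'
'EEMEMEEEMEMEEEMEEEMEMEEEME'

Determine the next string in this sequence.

MEEEMEEEMEMEEEMEEEMEMEEEMEMEEEMEEEMEMEEEME

From term 3 onward, concatenate the second-to-last term with the last: EE·ME = EEME, ME·EEME = MEEEME, …
So term 8 is MEEEMEEEMEMEEEME·EEMEMEEEMEMEEEMEEEMEMEEEME.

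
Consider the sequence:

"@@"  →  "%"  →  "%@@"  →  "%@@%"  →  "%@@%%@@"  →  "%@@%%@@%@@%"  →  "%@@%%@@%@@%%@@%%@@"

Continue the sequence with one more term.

%@@%%@@%@@%%@@%%@@%@@%%@@%@@%

From term 3 onward, concatenate the last term with the second-to-last: %·@@ = %@@, %@@·% = %@@%, …
Continuing: %@@%%@@%@@%%@@%%@@ · %@@%%@@%@@% gives term 8.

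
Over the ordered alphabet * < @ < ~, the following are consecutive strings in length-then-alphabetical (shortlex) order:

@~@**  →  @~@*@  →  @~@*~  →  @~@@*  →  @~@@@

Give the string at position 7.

@~@~*

Continuing the enumeration 2 steps past @~@@@: @~@@@ → @~@@~ → (answer).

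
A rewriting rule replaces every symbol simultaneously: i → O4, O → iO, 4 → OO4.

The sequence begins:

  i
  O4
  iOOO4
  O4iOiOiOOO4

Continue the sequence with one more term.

Expanding O4iOiOiOOO4: O→iO, 4→OO4, i→O4, O→iO, i→O4, O→iO, i→O4, O→iO, O→iO, O→iO, 4→OO4. Concatenated: iO OO4 O4 iO O4 iO O4 iO iO iO OO4.

iOOO4O4iOO4iOO4iOiOiOOO4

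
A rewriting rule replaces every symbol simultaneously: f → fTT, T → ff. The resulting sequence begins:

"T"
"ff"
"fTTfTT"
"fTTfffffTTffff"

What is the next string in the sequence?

fTTfffffTTfTTfTTfTTfTTfffffTTfTTfTTfTT

Replace each of the 14 characters of fTTfffffTTffff in place — fTT ff ff fTT fTT fTT fTT fTT ff ff fTT fTT fTT fTT — and concatenate.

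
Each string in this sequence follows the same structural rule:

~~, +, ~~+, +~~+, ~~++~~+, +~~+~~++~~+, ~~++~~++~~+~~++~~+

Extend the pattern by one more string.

+~~+~~++~~+~~++~~++~~+~~++~~+

This is a Fibonacci-style word recurrence s(k) = s(k−2)·s(k−1): e.g. ~~·+ = ~~+.
So term 8 is +~~+~~++~~+·~~++~~++~~+~~++~~+.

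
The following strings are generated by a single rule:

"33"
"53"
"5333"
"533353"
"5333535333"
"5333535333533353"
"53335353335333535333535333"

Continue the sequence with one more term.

533353533353335353335353335333535333533353

Each term (from the third on) is the previous term followed by the one before it: term 3 = 53·33 = 5333.
So term 8 is 53335353335333535333535333·5333535333533353.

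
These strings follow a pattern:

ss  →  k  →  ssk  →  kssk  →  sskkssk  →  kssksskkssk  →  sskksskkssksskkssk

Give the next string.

kssksskkssksskksskkssksskkssk

From term 3 onward, concatenate the second-to-last term with the last: ss·k = ssk, k·ssk = kssk, …
The next term joins kssksskkssk and sskksskkssksskkssk.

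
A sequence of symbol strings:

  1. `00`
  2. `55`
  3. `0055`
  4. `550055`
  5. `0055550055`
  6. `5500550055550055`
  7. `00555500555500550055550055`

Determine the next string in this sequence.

From term 3 onward, concatenate the second-to-last term with the last: 00·55 = 0055, 55·0055 = 550055, …
So term 8 is 5500550055550055·00555500555500550055550055.

550055005555005500555500555500550055550055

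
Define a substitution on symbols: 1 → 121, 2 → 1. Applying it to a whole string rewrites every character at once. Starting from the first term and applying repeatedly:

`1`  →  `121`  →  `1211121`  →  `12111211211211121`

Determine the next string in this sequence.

12111211211211121121112112111211211211121

Replace each of the 17 characters of 12111211211211121 in place — 121 1 121 121 121 1 121 121 1 121 121 1 121 121 121 1 121 — and concatenate.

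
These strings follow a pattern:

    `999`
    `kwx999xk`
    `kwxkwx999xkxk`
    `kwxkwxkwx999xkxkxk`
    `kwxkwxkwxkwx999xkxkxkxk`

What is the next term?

kwxkwxkwxkwxkwx999xkxkxkxkxk

Every step adds kwx to the front and xk to the end of the previous string.
One more step from kwxkwxkwxkwx999xkxkxkxk gives the answer.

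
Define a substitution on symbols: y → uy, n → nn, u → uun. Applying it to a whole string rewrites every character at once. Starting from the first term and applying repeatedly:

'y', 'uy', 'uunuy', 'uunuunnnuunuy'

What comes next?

Rewriting the 13 symbols of uunuunnnuunuy one by one yields uun uun nn uun uun nn nn nn uun uun nn uun uy; concatenated:

uunuunnnuunuunnnnnnnuunuunnnuunuy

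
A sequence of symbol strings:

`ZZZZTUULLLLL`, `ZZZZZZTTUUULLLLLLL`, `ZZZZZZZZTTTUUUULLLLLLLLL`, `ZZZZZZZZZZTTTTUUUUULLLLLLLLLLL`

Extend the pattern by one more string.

The n-th term is 2n Z's then n-1 T's then n U's then 2n+1 L's, where the shown terms are n = 2, 3, 4, 5.
For the next term, n = 6, so the run lengths are 12, 5, 6, 13.

ZZZZZZZZZZZZTTTTTUUUUUULLLLLLLLLLLLL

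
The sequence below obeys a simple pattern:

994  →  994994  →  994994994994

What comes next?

994994994994994994994994

Every step duplicates the string.
So the next term is two copies of 994994994994.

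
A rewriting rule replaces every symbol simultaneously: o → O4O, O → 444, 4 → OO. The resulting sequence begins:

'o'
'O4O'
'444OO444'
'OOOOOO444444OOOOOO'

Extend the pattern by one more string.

Rewriting the 18 symbols of OOOOOO444444OOOOOO one by one yields 444 444 444 444 444 444 OO OO OO OO OO OO 444 444 444 444 444 444; concatenated:

444444444444444444OOOOOOOOOOOO444444444444444444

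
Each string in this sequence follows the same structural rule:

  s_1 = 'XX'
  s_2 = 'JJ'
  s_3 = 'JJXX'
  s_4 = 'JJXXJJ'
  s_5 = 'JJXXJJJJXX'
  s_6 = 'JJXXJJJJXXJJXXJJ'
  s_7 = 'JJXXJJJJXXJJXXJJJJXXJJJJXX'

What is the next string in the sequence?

This is a Fibonacci-style word recurrence s(k) = s(k−1)·s(k−2): e.g. JJ·XX = JJXX.
So term 8 is JJXXJJJJXXJJXXJJJJXXJJJJXX·JJXXJJJJXXJJXXJJ.

JJXXJJJJXXJJXXJJJJXXJJJJXXJJXXJJJJXXJJXXJJ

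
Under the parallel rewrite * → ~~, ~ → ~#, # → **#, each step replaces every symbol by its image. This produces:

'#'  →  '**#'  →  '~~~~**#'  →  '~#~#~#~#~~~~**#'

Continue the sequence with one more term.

Rewriting the 15 symbols of ~#~#~#~#~~~~**# one by one yields ~# **# ~# **# ~# **# ~# **# ~# ~# ~# ~# ~~ ~~ **#; concatenated:

~#**#~#**#~#**#~#**#~#~#~#~#~~~~**#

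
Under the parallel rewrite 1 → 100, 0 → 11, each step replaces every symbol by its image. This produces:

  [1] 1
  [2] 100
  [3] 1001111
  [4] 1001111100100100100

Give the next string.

10011111001001001001001111100111110011111001111

φ(1001111100100100100) expands symbol-by-symbol to 100 11 11 100 100 100 100 100 11 11 100 11 11 100 11 11 100 11 11; joining the 19 pieces gives the next term.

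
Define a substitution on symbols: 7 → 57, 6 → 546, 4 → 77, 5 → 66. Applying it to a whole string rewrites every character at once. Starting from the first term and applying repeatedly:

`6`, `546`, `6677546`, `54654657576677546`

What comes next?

Rewriting the 17 symbols of 54654657576677546 one by one yields 66 77 546 66 77 546 66 57 66 57 546 546 57 57 66 77 546; concatenated:

667754666775466657665754654657576677546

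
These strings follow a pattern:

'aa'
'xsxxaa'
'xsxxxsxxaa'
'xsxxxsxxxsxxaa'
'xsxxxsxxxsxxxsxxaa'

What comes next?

Every step adds xsxx at the front: s(k+1) = xsxx·s(k).
Applying this once more to xsxxxsxxxsxxxsxxaa:

xsxxxsxxxsxxxsxxxsxxaa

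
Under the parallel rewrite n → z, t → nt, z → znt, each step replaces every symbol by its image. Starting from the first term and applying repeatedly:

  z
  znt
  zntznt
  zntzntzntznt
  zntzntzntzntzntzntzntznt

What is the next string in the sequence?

φ(zntzntzntzntzntzntzntznt) expands symbol-by-symbol to znt z nt znt z nt znt z nt znt z nt znt z nt znt z nt znt z nt znt z nt; joining the 24 pieces gives the next term.

zntzntzntzntzntzntzntzntzntzntzntzntzntzntzntznt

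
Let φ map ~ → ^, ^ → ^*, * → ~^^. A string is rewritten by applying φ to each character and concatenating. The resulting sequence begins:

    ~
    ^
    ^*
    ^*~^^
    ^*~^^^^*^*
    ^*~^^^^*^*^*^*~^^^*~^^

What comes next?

Replace each of the 22 characters of ^*~^^^^*^*^*^*~^^^*~^^ in place — ^* ~^^ ^ ^* ^* ^* ^* ~^^ ^* ~^^ ^* ~^^ ^* ~^^ ^ ^* ^* ^* ~^^ ^ ^* ^* — and concatenate.

^*~^^^^*^*^*^*~^^^*~^^^*~^^^*~^^^^*^*^*~^^^^*^*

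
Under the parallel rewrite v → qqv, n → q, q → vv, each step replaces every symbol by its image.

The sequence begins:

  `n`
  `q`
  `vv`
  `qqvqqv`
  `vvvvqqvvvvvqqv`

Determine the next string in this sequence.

qqvqqvqqvqqvvvvvqqvqqvqqvqqvqqvvvvvqqv

Replace each of the 14 characters of vvvvqqvvvvvqqv in place — qqv qqv qqv qqv vv vv qqv qqv qqv qqv qqv vv vv qqv — and concatenate.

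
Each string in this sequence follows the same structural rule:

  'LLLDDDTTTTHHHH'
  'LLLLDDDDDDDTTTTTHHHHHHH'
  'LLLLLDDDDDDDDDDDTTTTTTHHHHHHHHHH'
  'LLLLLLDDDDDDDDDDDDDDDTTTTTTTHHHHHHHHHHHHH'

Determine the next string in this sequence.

The n-th term is n+2 L's then 4n-1 D's then n+3 T's then 3n+1 H's (n = 1, 2, …).
For the next term, n = 5, so the run lengths are 7, 19, 8, 16.

LLLLLLLDDDDDDDDDDDDDDDDDDDTTTTTTTTHHHHHHHHHHHHHHHH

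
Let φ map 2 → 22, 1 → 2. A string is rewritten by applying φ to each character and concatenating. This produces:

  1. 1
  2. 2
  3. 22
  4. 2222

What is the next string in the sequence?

22222222

Expanding 2222: 2→22, 2→22, 2→22, 2→22. Concatenated: 22 22 22 22.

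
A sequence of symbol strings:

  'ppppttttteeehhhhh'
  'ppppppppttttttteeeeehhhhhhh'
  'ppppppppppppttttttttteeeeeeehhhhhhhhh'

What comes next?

ppppppppppppppppttttttttttteeeeeeeeehhhhhhhhhhh

Reading off run lengths: p runs 4, 8, 12; t runs 5, 7, 9; e runs 3, 5, 7; h runs 5, 7, 9 — each is linear in n (n = 1, 2, …).
For the next term, n = 4, so the run lengths are 16, 11, 9, 11.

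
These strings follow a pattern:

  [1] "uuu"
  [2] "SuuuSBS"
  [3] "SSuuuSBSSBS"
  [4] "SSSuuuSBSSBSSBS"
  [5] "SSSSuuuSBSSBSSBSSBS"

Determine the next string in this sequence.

Every step adds S to the front and SBS to the end of the previous string.
Applying this once more to SSSSuuuSBSSBSSBSSBS:

SSSSSuuuSBSSBSSBSSBSSBS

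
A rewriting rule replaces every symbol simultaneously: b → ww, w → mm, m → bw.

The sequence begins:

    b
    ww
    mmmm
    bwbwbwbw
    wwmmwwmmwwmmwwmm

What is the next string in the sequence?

mmmmbwbwmmmmbwbwmmmmbwbwmmmmbwbw

φ(wwmmwwmmwwmmwwmm) expands symbol-by-symbol to mm mm bw bw mm mm bw bw mm mm bw bw mm mm bw bw; joining the 16 pieces gives the next term.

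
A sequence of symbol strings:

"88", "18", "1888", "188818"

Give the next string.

Each term (from the third on) is the previous term followed by the one before it: term 3 = 18·88 = 1888.
Continuing: 188818 · 1888 gives term 5.

1888181888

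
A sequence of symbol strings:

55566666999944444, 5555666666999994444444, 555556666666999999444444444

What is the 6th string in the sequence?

Each string has the form 5^{n} 6^{n+2} 9^{n+1} 4^{2n-1}, where the shown terms are n = 3, 4, 5.
Setting n = 8 gives 8, 10, 9, 15 characters in each block.

555555556666666666999999999444444444444444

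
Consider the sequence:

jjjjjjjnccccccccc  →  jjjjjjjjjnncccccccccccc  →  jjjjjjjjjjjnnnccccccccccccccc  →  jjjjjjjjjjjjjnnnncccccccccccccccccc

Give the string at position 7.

The n-th term is 2n+1 j's then n-2 n's then 3n c's, where the shown terms are n = 3, 4, 5, 6.
For term 7, n = 9, so the run lengths are 19, 7, 27.

jjjjjjjjjjjjjjjjjjjnnnnnnnccccccccccccccccccccccccccc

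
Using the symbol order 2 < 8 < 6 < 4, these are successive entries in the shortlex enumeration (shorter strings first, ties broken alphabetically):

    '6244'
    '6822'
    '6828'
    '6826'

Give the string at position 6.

Advancing 2 positions from 6826 through 6826 → 6824 reaches term 6.

6882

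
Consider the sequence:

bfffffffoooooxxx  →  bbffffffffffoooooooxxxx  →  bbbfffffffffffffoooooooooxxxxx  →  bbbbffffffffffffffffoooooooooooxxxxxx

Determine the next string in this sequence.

bbbbbfffffffffffffffffffoooooooooooooxxxxxxx

The n-th term is n-1 b's then 3n+1 f's then 2n+1 o's then n+1 x's, where the shown terms are n = 2, 3, 4, 5.
At n = 6 the blocks have lengths 5, 19, 13, 7.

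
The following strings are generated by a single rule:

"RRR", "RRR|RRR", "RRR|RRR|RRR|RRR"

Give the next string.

s(k+1) = s(k)·|·s(k) — each term doubles the last with '|' between the halves.
Doubling RRR|RRR|RRR|RRR with '|' between the halves:

RRR|RRR|RRR|RRR|RRR|RRR|RRR|RRR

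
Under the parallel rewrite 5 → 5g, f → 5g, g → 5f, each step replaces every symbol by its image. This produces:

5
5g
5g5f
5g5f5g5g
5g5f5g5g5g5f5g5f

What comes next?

Replace each of the 16 characters of 5g5f5g5g5g5f5g5f in place — 5g 5f 5g 5g 5g 5f 5g 5f 5g 5f 5g 5g 5g 5f 5g 5g — and concatenate.

5g5f5g5g5g5f5g5f5g5f5g5g5g5f5g5g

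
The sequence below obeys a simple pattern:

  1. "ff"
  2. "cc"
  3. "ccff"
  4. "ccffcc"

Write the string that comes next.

From term 3 onward, concatenate the last term with the second-to-last: cc·ff = ccff, ccff·cc = ccffcc, …
Continuing: ccffcc · ccff gives term 5.

ccffccccff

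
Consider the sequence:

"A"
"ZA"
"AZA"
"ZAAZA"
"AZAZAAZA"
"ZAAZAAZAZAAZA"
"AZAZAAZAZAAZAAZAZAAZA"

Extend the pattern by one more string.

This is a Fibonacci-style word recurrence s(k) = s(k−2)·s(k−1): e.g. A·ZA = AZA.
The next term joins ZAAZAAZAZAAZA and AZAZAAZAZAAZAAZAZAAZA.

ZAAZAAZAZAAZAAZAZAAZAZAAZAAZAZAAZA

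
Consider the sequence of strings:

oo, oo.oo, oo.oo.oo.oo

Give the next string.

Every step duplicates the string with '.' between the halves.
Doubling oo.oo.oo.oo with '.' between the halves:

oo.oo.oo.oo.oo.oo.oo.oo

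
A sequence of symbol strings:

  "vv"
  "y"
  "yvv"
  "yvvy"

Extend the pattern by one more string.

yvvyyvv

Each term (from the third on) is the previous term followed by the one before it: term 3 = y·vv = yvv.
The next term joins yvvy and yvv.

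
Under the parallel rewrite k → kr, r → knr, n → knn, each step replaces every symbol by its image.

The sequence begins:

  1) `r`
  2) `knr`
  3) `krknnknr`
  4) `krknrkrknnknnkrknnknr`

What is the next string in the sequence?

Rewriting the 21 symbols of krknrkrknnknnkrknnknr one by one yields kr knr kr knn knr kr knr kr knn knn kr knn knn kr knr kr knn knn kr knn knr; concatenated:

krknrkrknnknrkrknrkrknnknnkrknnknnkrknrkrknnknnkrknnknr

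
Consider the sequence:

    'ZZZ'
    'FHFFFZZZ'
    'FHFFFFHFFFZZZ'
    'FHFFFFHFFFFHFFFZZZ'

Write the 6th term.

FHFFFFHFFFFHFFFFHFFFFHFFFZZZ

Every step adds FHFFF at the front: s(k+1) = FHFFF·s(k).
From FHFFFFHFFFFHFFFZZZ, 2 further steps: FHFFFFHFFFFHFFFZZZ → FHFFFFHFFFFHFFFFHFFFZZZ → (answer).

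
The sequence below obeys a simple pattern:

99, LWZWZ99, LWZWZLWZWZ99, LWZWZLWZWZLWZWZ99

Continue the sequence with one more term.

Each term is the previous one with LWZWZ prepended.
One more step from LWZWZLWZWZLWZWZ99 gives the answer.

LWZWZLWZWZLWZWZLWZWZ99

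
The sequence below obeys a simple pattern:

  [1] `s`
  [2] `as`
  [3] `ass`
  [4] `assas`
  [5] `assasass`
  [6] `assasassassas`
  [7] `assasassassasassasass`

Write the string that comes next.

assasassassasassasassassasassassas

This is a Fibonacci-style word recurrence s(k) = s(k−1)·s(k−2): e.g. as·s = ass.
The next term joins assasassassasassasass and assasassassas.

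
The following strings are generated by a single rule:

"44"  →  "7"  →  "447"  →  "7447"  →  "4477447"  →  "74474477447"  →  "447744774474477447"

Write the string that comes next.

74474477447447744774474477447

This is a Fibonacci-style word recurrence s(k) = s(k−2)·s(k−1): e.g. 44·7 = 447.
The next term joins 74474477447 and 447744774474477447.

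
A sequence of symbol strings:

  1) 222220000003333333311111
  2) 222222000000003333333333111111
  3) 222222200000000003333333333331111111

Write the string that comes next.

Term n consists of n+2 2's, followed by 2n 0's, followed by 2n+2 3's, followed by n+2 1's, where the shown terms are n = 3, 4, 5.
At n = 6 the blocks have lengths 8, 12, 14, 8.

222222220000000000003333333333333311111111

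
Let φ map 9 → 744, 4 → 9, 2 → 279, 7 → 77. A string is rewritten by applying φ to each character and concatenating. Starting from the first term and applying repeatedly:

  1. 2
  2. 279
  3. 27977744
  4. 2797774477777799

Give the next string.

2797774477777799777777777777744744

Replace each of the 16 characters of 2797774477777799 in place — 279 77 744 77 77 77 9 9 77 77 77 77 77 77 744 744 — and concatenate.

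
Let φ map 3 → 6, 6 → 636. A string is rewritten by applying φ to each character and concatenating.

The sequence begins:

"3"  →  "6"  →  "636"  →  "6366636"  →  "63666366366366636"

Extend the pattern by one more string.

Replace each of the 17 characters of 63666366366366636 in place — 636 6 636 636 636 6 636 636 6 636 636 6 636 636 636 6 636 — and concatenate.

63666366366366636636663663666366366366636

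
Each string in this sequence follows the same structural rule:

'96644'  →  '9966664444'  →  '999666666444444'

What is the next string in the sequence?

The n-th term is n 9's then 2n 6's then 2n 4's (n = 1, 2, …).
Setting n = 4 gives 4, 8, 8 characters in each block.

99996666666644444444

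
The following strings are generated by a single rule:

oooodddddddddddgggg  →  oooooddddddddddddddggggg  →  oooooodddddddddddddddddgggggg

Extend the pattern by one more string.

Term n consists of n+1 o's, followed by 3n+2 d's, followed by n+1 g's, where the shown terms are n = 3, 4, 5.
For the next term, n = 6, so the run lengths are 7, 20, 7.

oooooooddddddddddddddddddddggggggg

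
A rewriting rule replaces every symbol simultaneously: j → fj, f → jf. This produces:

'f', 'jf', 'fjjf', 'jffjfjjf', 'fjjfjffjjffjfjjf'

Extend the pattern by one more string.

jffjfjjffjjfjffjfjjfjffjjffjfjjf

Replace each of the 16 characters of fjjfjffjjffjfjjf in place — jf fj fj jf fj jf jf fj fj jf jf fj jf fj fj jf — and concatenate.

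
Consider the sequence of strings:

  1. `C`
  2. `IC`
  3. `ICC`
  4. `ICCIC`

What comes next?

From term 3 onward, concatenate the last term with the second-to-last: IC·C = ICC, ICC·IC = ICCIC, …
So term 5 is ICCIC·ICC.

ICCICICC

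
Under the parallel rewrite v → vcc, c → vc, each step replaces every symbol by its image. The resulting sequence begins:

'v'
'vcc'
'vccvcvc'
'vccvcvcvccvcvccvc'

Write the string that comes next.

Rewriting the 17 symbols of vccvcvcvccvcvccvc one by one yields vcc vc vc vcc vc vcc vc vcc vc vc vcc vc vcc vc vc vcc vc; concatenated:

vccvcvcvccvcvccvcvccvcvcvccvcvccvcvcvccvc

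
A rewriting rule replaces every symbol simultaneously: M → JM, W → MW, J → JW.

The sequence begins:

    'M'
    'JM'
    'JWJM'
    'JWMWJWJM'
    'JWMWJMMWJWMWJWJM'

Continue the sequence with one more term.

JWMWJMMWJWJMJMMWJWMWJMMWJWMWJWJM

φ(JWMWJMMWJWMWJWJM) expands symbol-by-symbol to JW MW JM MW JW JM JM MW JW MW JM MW JW MW JW JM; joining the 16 pieces gives the next term.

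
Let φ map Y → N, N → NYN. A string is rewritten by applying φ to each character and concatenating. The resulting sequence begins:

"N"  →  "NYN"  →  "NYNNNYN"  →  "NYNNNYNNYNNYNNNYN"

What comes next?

Replace each of the 17 characters of NYNNNYNNYNNYNNNYN in place — NYN N NYN NYN NYN N NYN NYN N NYN NYN N NYN NYN NYN N NYN — and concatenate.

NYNNNYNNYNNYNNNYNNYNNNYNNYNNNYNNYNNYNNNYN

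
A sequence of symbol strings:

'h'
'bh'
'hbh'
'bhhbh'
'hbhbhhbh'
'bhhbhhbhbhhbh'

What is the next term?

From term 3 onward, concatenate the second-to-last term with the last: h·bh = hbh, bh·hbh = bhhbh, …
The next term joins hbhbhhbh and bhhbhhbhbhhbh.

hbhbhhbhbhhbhhbhbhhbh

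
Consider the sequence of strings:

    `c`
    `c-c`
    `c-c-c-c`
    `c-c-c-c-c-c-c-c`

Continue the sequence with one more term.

c-c-c-c-c-c-c-c-c-c-c-c-c-c-c-c

Every step duplicates the string with '-' between the halves.
One more doubling of c-c-c-c-c-c-c-c gives the answer.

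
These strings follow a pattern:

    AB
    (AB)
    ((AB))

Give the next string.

(((AB)))

s(k+1) = (·s(k)·), so each term gains ( as a prefix and ) as a suffix.
So the next term is (·((AB))·).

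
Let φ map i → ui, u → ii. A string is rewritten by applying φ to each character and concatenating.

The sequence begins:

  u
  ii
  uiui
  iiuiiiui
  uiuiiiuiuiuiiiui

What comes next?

Replace each of the 16 characters of uiuiiiuiuiuiiiui in place — ii ui ii ui ui ui ii ui ii ui ii ui ui ui ii ui — and concatenate.

iiuiiiuiuiuiiiuiiiuiiiuiuiuiiiui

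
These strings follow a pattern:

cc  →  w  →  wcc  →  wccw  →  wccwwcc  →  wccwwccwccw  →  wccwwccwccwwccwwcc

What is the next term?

This is a Fibonacci-style word recurrence s(k) = s(k−1)·s(k−2): e.g. w·cc = wcc.
The next term joins wccwwccwccwwccwwcc and wccwwccwccw.

wccwwccwccwwccwwccwccwwccwccw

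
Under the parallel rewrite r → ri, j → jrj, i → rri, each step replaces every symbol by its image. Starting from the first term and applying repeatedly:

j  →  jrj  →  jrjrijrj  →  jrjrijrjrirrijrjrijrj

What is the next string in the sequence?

Replace each of the 21 characters of jrjrijrjrirrijrjrijrj in place — jrj ri jrj ri rri jrj ri jrj ri rri ri ri rri jrj ri jrj ri rri jrj ri jrj — and concatenate.

jrjrijrjrirrijrjrijrjrirriririrrijrjrijrjrirrijrjrijrj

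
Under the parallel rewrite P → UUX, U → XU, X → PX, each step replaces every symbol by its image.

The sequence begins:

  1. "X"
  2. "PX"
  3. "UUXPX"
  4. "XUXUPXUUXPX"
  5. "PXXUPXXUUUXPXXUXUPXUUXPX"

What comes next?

UUXPXPXXUUUXPXPXXUXUXUPXUUXPXPXXUPXXUUUXPXXUXUPXUUXPX

Applying the rule to each of the 24 symbols of PXXUPXXUUUXPXXUXUPXUUXPX gives the pieces UUX PX PX XU UUX PX PX XU XU XU PX UUX PX PX XU PX XU UUX PX XU XU PX UUX PX, which concatenate to the answer.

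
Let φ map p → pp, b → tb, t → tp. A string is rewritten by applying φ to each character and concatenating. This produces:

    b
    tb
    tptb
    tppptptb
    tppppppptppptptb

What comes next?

tppppppppppppppptppppppptppptptb

φ(tppppppptppptptb) expands symbol-by-symbol to tp pp pp pp pp pp pp pp tp pp pp pp tp pp tp tb; joining the 16 pieces gives the next term.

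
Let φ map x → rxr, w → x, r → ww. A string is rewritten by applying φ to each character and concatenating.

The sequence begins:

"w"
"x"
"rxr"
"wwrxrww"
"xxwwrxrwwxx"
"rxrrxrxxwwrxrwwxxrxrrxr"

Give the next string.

wwrxrwwwwrxrwwrxrrxrxxwwrxrwwxxrxrrxrwwrxrwwwwrxrww

φ(rxrrxrxxwwrxrwwxxrxrrxr) expands symbol-by-symbol to ww rxr ww ww rxr ww rxr rxr x x ww rxr ww x x rxr rxr ww rxr ww ww rxr ww; joining the 23 pieces gives the next term.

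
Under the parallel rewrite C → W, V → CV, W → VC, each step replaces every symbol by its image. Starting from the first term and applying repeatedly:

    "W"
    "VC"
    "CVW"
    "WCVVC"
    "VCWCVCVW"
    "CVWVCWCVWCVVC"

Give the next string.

Replace each of the 13 characters of CVWVCWCVWCVVC in place — W CV VC CV W VC W CV VC W CV CV W — and concatenate.

WCVVCCVWVCWCVVCWCVCVW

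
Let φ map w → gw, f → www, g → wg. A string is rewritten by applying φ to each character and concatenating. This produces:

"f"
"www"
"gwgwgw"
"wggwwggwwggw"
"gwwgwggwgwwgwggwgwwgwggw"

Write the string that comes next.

wggwgwwggwwgwggwwggwgwwggwwgwggwwggwgwwggwwgwggw

φ(gwwgwggwgwwgwggwgwwgwggw) expands symbol-by-symbol to wg gw gw wg gw wg wg gw wg gw gw wg gw wg wg gw wg gw gw wg gw wg wg gw; joining the 24 pieces gives the next term.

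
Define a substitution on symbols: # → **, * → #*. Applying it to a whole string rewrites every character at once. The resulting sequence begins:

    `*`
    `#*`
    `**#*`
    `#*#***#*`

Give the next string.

**#***#*#*#***#*

Apply φ to #*#***#* symbol by symbol: #→**, *→#*, #→**, *→#*, *→#*, *→#*, #→**, *→#*; joined: ** #* ** #* #* #* ** #*.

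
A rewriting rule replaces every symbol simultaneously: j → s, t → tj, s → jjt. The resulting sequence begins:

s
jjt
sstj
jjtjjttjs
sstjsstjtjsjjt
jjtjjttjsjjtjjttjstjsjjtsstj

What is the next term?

Rewriting the 28 symbols of jjtjjttjsjjtjjttjstjsjjtsstj one by one yields s s tj s s tj tj s jjt s s tj s s tj tj s jjt tj s jjt s s tj jjt jjt tj s; concatenated:

sstjsstjtjsjjtsstjsstjtjsjjttjsjjtsstjjjtjjttjs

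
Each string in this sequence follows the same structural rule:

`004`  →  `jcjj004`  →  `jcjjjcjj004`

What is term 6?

jcjjjcjjjcjjjcjjjcjj004

The strings grow by a fixed prefix jcjj each time.
From jcjjjcjj004, 3 further steps: jcjjjcjj004 → jcjjjcjjjcjj004 → jcjjjcjjjcjjjcjj004 → (answer).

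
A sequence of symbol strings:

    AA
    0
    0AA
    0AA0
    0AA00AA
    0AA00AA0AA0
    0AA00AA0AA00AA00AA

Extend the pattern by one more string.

0AA00AA0AA00AA00AA0AA00AA0AA0

From term 3 onward, concatenate the last term with the second-to-last: 0·AA = 0AA, 0AA·0 = 0AA0, …
Continuing: 0AA00AA0AA00AA00AA · 0AA00AA0AA0 gives term 8.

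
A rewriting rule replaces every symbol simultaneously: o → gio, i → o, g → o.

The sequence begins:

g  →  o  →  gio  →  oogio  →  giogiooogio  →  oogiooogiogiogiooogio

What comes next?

Applying the rule to each of the 21 symbols of oogiooogiogiogiooogio gives the pieces gio gio o o gio gio gio o o gio o o gio o o gio gio gio o o gio, which concatenate to the answer.

giogiooogiogiogiooogiooogiooogiogiogiooogio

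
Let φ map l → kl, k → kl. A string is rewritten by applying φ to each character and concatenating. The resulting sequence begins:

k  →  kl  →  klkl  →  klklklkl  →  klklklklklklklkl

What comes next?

klklklklklklklklklklklklklklklkl

φ(klklklklklklklkl) expands symbol-by-symbol to kl kl kl kl kl kl kl kl kl kl kl kl kl kl kl kl; joining the 16 pieces gives the next term.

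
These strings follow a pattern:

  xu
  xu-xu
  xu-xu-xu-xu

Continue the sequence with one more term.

s(k+1) = s(k)·-·s(k) — each term doubles the last with '-' between the halves.
Doubling xu-xu-xu-xu with '-' between the halves:

xu-xu-xu-xu-xu-xu-xu-xu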